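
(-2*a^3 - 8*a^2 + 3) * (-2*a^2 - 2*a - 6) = 4*a^5 + 20*a^4 + 28*a^3 + 42*a^2 - 6*a - 18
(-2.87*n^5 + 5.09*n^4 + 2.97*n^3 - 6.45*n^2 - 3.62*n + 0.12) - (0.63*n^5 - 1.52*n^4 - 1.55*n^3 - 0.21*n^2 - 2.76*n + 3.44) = -3.5*n^5 + 6.61*n^4 + 4.52*n^3 - 6.24*n^2 - 0.86*n - 3.32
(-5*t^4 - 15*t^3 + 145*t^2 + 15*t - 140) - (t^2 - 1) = -5*t^4 - 15*t^3 + 144*t^2 + 15*t - 139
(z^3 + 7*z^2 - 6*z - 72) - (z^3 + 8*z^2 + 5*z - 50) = -z^2 - 11*z - 22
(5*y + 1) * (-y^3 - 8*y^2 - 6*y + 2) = -5*y^4 - 41*y^3 - 38*y^2 + 4*y + 2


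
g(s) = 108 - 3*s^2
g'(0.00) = 0.00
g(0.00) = 108.00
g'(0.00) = 0.00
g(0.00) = 108.00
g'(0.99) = -5.94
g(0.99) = 105.06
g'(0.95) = -5.70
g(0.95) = 105.29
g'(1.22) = -7.32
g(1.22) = 103.53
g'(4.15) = -24.90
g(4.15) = 56.33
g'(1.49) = -8.94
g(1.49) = 101.34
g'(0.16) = -0.96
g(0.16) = 107.92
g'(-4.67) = 28.02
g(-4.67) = 42.57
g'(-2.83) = 16.98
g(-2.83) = 83.97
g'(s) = -6*s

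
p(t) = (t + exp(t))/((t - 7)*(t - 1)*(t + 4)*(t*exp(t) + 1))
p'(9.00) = 0.00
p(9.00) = 0.00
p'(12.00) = 0.00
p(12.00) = 0.00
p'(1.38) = 0.23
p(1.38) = -0.07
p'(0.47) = 0.13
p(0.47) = 0.08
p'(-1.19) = 0.03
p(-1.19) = -0.03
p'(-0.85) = 0.05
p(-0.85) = -0.01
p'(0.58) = 0.20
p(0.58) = 0.09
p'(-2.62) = 0.04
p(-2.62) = -0.07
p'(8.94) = -0.00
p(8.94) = 0.00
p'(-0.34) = 0.06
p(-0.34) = 0.01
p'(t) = (t + exp(t))*(-t*exp(t) - exp(t))/((t - 7)*(t - 1)*(t + 4)*(t*exp(t) + 1)^2) + (exp(t) + 1)/((t - 7)*(t - 1)*(t + 4)*(t*exp(t) + 1)) - (t + exp(t))/((t - 7)*(t - 1)*(t + 4)^2*(t*exp(t) + 1)) - (t + exp(t))/((t - 7)*(t - 1)^2*(t + 4)*(t*exp(t) + 1)) - (t + exp(t))/((t - 7)^2*(t - 1)*(t + 4)*(t*exp(t) + 1))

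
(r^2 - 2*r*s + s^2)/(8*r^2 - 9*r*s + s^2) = (r - s)/(8*r - s)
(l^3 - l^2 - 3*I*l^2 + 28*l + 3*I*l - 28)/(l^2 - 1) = (l^2 - 3*I*l + 28)/(l + 1)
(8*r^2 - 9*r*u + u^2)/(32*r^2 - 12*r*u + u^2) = (r - u)/(4*r - u)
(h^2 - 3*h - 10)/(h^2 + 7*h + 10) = (h - 5)/(h + 5)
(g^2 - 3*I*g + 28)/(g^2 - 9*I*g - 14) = (g + 4*I)/(g - 2*I)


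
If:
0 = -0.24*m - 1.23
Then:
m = -5.12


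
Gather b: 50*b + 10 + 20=50*b + 30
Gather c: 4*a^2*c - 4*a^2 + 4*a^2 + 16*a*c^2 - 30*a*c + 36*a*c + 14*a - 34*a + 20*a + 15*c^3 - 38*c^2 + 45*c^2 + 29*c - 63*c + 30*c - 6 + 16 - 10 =15*c^3 + c^2*(16*a + 7) + c*(4*a^2 + 6*a - 4)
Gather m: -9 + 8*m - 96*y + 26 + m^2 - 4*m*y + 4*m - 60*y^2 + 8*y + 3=m^2 + m*(12 - 4*y) - 60*y^2 - 88*y + 20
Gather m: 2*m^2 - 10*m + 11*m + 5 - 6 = 2*m^2 + m - 1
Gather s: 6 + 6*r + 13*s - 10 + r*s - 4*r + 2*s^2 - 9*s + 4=2*r + 2*s^2 + s*(r + 4)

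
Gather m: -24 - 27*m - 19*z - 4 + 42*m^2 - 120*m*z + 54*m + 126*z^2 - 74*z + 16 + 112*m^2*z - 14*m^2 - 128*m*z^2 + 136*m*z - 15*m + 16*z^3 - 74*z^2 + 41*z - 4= m^2*(112*z + 28) + m*(-128*z^2 + 16*z + 12) + 16*z^3 + 52*z^2 - 52*z - 16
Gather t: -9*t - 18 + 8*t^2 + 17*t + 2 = 8*t^2 + 8*t - 16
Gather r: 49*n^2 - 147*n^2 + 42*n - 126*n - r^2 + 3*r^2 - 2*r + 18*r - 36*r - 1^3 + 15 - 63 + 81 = -98*n^2 - 84*n + 2*r^2 - 20*r + 32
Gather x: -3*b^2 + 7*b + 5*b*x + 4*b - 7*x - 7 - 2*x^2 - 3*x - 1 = -3*b^2 + 11*b - 2*x^2 + x*(5*b - 10) - 8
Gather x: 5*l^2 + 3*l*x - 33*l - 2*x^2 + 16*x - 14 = 5*l^2 - 33*l - 2*x^2 + x*(3*l + 16) - 14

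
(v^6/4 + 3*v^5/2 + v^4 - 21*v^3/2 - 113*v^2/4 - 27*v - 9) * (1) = v^6/4 + 3*v^5/2 + v^4 - 21*v^3/2 - 113*v^2/4 - 27*v - 9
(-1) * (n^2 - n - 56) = -n^2 + n + 56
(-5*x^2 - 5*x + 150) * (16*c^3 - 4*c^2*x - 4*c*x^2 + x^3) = -80*c^3*x^2 - 80*c^3*x + 2400*c^3 + 20*c^2*x^3 + 20*c^2*x^2 - 600*c^2*x + 20*c*x^4 + 20*c*x^3 - 600*c*x^2 - 5*x^5 - 5*x^4 + 150*x^3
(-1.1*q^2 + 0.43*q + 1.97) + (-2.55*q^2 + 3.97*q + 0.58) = -3.65*q^2 + 4.4*q + 2.55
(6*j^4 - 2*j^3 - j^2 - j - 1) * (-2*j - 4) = -12*j^5 - 20*j^4 + 10*j^3 + 6*j^2 + 6*j + 4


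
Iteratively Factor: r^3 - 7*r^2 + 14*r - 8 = (r - 1)*(r^2 - 6*r + 8) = (r - 4)*(r - 1)*(r - 2)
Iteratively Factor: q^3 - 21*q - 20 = (q + 4)*(q^2 - 4*q - 5) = (q - 5)*(q + 4)*(q + 1)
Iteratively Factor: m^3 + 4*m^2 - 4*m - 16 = (m + 2)*(m^2 + 2*m - 8) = (m - 2)*(m + 2)*(m + 4)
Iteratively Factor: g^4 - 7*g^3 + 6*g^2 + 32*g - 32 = (g - 1)*(g^3 - 6*g^2 + 32) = (g - 4)*(g - 1)*(g^2 - 2*g - 8) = (g - 4)*(g - 1)*(g + 2)*(g - 4)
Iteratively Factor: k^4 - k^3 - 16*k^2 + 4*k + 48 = (k - 4)*(k^3 + 3*k^2 - 4*k - 12) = (k - 4)*(k + 3)*(k^2 - 4) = (k - 4)*(k + 2)*(k + 3)*(k - 2)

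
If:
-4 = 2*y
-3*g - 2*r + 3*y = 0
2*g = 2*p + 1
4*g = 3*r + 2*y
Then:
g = -26/17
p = -69/34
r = -12/17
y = -2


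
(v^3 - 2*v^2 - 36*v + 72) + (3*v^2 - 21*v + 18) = v^3 + v^2 - 57*v + 90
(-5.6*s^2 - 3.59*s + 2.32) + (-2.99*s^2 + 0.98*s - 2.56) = -8.59*s^2 - 2.61*s - 0.24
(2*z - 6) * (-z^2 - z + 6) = -2*z^3 + 4*z^2 + 18*z - 36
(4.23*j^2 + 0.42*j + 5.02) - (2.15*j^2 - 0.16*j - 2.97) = 2.08*j^2 + 0.58*j + 7.99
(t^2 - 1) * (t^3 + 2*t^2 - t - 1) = t^5 + 2*t^4 - 2*t^3 - 3*t^2 + t + 1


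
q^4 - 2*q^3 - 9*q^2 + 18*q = q*(q - 3)*(q - 2)*(q + 3)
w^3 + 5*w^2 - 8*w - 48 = (w - 3)*(w + 4)^2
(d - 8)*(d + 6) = d^2 - 2*d - 48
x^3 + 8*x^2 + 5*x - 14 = (x - 1)*(x + 2)*(x + 7)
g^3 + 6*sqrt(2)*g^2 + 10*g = g*(g + sqrt(2))*(g + 5*sqrt(2))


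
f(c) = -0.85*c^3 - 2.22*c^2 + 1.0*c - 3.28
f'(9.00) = -245.51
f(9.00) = -793.75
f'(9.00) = -245.51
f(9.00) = -793.75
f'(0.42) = -1.31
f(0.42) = -3.31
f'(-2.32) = -2.42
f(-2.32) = -6.93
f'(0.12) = 0.43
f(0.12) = -3.19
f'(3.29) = -41.21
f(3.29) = -54.29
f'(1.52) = -11.64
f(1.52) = -9.87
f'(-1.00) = 2.89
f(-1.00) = -5.65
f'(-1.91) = 0.18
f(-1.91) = -7.37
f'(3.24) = -40.15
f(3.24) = -52.26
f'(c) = -2.55*c^2 - 4.44*c + 1.0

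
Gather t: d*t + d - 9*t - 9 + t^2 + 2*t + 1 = d + t^2 + t*(d - 7) - 8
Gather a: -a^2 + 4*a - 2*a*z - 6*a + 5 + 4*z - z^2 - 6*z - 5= -a^2 + a*(-2*z - 2) - z^2 - 2*z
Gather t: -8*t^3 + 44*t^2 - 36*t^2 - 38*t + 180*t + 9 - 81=-8*t^3 + 8*t^2 + 142*t - 72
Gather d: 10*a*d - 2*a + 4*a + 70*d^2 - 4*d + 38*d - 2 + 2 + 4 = 2*a + 70*d^2 + d*(10*a + 34) + 4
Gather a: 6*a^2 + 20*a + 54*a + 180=6*a^2 + 74*a + 180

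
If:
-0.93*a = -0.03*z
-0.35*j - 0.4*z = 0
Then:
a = 0.032258064516129*z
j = -1.14285714285714*z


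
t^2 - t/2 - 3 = (t - 2)*(t + 3/2)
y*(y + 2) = y^2 + 2*y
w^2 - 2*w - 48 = (w - 8)*(w + 6)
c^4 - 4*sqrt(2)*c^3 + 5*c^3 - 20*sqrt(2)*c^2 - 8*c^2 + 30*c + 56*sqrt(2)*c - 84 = (c - 2)*(c + 7)*(c - 3*sqrt(2))*(c - sqrt(2))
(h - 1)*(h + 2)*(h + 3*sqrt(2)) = h^3 + h^2 + 3*sqrt(2)*h^2 - 2*h + 3*sqrt(2)*h - 6*sqrt(2)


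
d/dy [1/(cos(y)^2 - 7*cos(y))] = (2*cos(y) - 7)*sin(y)/((cos(y) - 7)^2*cos(y)^2)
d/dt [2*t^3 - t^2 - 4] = 2*t*(3*t - 1)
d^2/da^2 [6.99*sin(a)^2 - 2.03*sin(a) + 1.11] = 2.03*sin(a) + 13.98*cos(2*a)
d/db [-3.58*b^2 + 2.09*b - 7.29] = 2.09 - 7.16*b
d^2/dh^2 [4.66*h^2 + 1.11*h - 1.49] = 9.32000000000000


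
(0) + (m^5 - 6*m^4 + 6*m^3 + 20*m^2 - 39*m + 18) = m^5 - 6*m^4 + 6*m^3 + 20*m^2 - 39*m + 18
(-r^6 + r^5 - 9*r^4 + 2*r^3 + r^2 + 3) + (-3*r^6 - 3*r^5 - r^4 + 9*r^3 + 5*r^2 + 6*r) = -4*r^6 - 2*r^5 - 10*r^4 + 11*r^3 + 6*r^2 + 6*r + 3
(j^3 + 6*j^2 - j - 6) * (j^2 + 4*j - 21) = j^5 + 10*j^4 + 2*j^3 - 136*j^2 - 3*j + 126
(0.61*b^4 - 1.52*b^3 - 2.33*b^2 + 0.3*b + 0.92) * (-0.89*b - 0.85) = -0.5429*b^5 + 0.8343*b^4 + 3.3657*b^3 + 1.7135*b^2 - 1.0738*b - 0.782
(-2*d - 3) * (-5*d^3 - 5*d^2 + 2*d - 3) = 10*d^4 + 25*d^3 + 11*d^2 + 9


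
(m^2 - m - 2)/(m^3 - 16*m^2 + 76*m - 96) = (m + 1)/(m^2 - 14*m + 48)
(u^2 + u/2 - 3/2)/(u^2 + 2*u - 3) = (u + 3/2)/(u + 3)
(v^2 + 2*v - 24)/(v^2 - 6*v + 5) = (v^2 + 2*v - 24)/(v^2 - 6*v + 5)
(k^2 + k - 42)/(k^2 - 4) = (k^2 + k - 42)/(k^2 - 4)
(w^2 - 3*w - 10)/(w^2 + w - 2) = (w - 5)/(w - 1)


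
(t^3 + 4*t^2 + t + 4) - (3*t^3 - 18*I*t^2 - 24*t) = -2*t^3 + 4*t^2 + 18*I*t^2 + 25*t + 4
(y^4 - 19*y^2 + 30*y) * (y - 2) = y^5 - 2*y^4 - 19*y^3 + 68*y^2 - 60*y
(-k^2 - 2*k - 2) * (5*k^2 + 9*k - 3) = -5*k^4 - 19*k^3 - 25*k^2 - 12*k + 6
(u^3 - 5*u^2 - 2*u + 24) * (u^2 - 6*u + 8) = u^5 - 11*u^4 + 36*u^3 - 4*u^2 - 160*u + 192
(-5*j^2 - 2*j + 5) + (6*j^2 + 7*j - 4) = j^2 + 5*j + 1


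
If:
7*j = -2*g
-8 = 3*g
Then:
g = -8/3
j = 16/21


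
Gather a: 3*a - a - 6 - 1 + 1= 2*a - 6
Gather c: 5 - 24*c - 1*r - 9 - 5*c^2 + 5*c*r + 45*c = -5*c^2 + c*(5*r + 21) - r - 4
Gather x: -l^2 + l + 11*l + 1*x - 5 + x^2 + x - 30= -l^2 + 12*l + x^2 + 2*x - 35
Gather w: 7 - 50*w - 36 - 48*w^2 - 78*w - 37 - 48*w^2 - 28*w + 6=-96*w^2 - 156*w - 60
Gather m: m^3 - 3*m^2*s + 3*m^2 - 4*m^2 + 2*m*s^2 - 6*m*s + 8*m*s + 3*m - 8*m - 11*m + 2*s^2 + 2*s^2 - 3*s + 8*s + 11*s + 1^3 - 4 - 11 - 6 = m^3 + m^2*(-3*s - 1) + m*(2*s^2 + 2*s - 16) + 4*s^2 + 16*s - 20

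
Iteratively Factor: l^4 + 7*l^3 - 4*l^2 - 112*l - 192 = (l + 4)*(l^3 + 3*l^2 - 16*l - 48) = (l - 4)*(l + 4)*(l^2 + 7*l + 12) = (l - 4)*(l + 4)^2*(l + 3)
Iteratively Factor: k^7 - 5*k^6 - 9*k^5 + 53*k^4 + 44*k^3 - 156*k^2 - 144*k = (k - 3)*(k^6 - 2*k^5 - 15*k^4 + 8*k^3 + 68*k^2 + 48*k) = (k - 3)*(k + 1)*(k^5 - 3*k^4 - 12*k^3 + 20*k^2 + 48*k) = (k - 4)*(k - 3)*(k + 1)*(k^4 + k^3 - 8*k^2 - 12*k) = (k - 4)*(k - 3)*(k + 1)*(k + 2)*(k^3 - k^2 - 6*k) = (k - 4)*(k - 3)*(k + 1)*(k + 2)^2*(k^2 - 3*k) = (k - 4)*(k - 3)^2*(k + 1)*(k + 2)^2*(k)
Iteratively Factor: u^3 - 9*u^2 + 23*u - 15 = (u - 3)*(u^2 - 6*u + 5) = (u - 3)*(u - 1)*(u - 5)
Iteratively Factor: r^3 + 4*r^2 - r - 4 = (r + 4)*(r^2 - 1) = (r - 1)*(r + 4)*(r + 1)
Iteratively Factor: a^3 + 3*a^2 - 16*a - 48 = (a - 4)*(a^2 + 7*a + 12) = (a - 4)*(a + 3)*(a + 4)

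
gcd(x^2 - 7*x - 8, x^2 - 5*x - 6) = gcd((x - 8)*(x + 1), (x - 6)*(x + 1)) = x + 1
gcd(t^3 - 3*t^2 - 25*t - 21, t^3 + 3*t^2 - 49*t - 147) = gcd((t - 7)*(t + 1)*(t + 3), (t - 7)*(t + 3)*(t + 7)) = t^2 - 4*t - 21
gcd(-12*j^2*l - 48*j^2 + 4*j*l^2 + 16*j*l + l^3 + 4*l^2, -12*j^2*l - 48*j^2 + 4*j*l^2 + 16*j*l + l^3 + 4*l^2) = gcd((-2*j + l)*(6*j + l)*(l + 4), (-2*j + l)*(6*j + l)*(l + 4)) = 12*j^2*l + 48*j^2 - 4*j*l^2 - 16*j*l - l^3 - 4*l^2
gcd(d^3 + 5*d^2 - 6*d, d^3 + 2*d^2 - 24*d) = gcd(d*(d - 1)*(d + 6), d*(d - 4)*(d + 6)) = d^2 + 6*d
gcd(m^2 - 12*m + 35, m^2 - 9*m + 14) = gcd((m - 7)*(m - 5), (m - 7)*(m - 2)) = m - 7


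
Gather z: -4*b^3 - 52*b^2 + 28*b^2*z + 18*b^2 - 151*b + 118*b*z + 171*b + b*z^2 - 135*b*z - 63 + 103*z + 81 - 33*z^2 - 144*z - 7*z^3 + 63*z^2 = -4*b^3 - 34*b^2 + 20*b - 7*z^3 + z^2*(b + 30) + z*(28*b^2 - 17*b - 41) + 18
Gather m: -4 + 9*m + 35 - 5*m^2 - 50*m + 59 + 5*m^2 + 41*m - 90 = 0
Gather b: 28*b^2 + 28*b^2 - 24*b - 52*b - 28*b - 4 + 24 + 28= 56*b^2 - 104*b + 48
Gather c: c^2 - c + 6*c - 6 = c^2 + 5*c - 6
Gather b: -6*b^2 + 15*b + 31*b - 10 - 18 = -6*b^2 + 46*b - 28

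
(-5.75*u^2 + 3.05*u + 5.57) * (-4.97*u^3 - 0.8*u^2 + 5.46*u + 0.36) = 28.5775*u^5 - 10.5585*u^4 - 61.5179*u^3 + 10.127*u^2 + 31.5102*u + 2.0052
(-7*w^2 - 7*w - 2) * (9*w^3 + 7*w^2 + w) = -63*w^5 - 112*w^4 - 74*w^3 - 21*w^2 - 2*w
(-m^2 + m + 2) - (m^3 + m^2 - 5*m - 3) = -m^3 - 2*m^2 + 6*m + 5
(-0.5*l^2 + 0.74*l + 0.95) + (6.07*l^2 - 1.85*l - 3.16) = 5.57*l^2 - 1.11*l - 2.21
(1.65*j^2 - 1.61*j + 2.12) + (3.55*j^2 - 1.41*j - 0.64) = 5.2*j^2 - 3.02*j + 1.48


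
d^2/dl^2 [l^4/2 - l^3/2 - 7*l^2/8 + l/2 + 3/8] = 6*l^2 - 3*l - 7/4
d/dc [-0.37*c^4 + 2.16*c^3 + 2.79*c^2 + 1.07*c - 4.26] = -1.48*c^3 + 6.48*c^2 + 5.58*c + 1.07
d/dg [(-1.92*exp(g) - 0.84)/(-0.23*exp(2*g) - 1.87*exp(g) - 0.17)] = (-(0.46*exp(g) + 1.87)*(1.92*exp(g) + 0.84) + 0.4416*exp(2*g) + 3.5904*exp(g) + 0.3264)*exp(g)/(0.23*exp(2*g) + 1.87*exp(g) + 0.17)^2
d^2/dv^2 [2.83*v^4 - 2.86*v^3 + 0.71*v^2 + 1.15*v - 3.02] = 33.96*v^2 - 17.16*v + 1.42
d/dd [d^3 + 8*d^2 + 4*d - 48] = 3*d^2 + 16*d + 4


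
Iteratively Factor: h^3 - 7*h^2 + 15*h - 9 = (h - 1)*(h^2 - 6*h + 9) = (h - 3)*(h - 1)*(h - 3)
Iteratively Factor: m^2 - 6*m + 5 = (m - 1)*(m - 5)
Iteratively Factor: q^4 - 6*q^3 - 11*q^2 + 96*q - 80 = (q - 5)*(q^3 - q^2 - 16*q + 16) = (q - 5)*(q - 1)*(q^2 - 16) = (q - 5)*(q - 1)*(q + 4)*(q - 4)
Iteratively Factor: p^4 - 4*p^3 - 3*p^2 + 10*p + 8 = (p + 1)*(p^3 - 5*p^2 + 2*p + 8) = (p - 4)*(p + 1)*(p^2 - p - 2) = (p - 4)*(p - 2)*(p + 1)*(p + 1)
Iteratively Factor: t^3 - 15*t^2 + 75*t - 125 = (t - 5)*(t^2 - 10*t + 25) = (t - 5)^2*(t - 5)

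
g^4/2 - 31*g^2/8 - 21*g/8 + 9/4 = (g/2 + 1)*(g - 3)*(g - 1/2)*(g + 3/2)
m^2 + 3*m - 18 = (m - 3)*(m + 6)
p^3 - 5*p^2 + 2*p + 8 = (p - 4)*(p - 2)*(p + 1)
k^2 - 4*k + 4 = (k - 2)^2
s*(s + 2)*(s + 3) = s^3 + 5*s^2 + 6*s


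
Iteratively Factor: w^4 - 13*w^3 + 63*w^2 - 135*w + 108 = (w - 4)*(w^3 - 9*w^2 + 27*w - 27) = (w - 4)*(w - 3)*(w^2 - 6*w + 9) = (w - 4)*(w - 3)^2*(w - 3)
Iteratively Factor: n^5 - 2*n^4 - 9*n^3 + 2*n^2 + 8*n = (n)*(n^4 - 2*n^3 - 9*n^2 + 2*n + 8) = n*(n + 1)*(n^3 - 3*n^2 - 6*n + 8) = n*(n + 1)*(n + 2)*(n^2 - 5*n + 4) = n*(n - 4)*(n + 1)*(n + 2)*(n - 1)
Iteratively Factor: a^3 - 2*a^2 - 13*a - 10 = (a + 1)*(a^2 - 3*a - 10) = (a + 1)*(a + 2)*(a - 5)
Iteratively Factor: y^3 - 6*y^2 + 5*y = (y)*(y^2 - 6*y + 5) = y*(y - 1)*(y - 5)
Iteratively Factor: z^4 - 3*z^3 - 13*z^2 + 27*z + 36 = (z + 1)*(z^3 - 4*z^2 - 9*z + 36) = (z - 4)*(z + 1)*(z^2 - 9) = (z - 4)*(z - 3)*(z + 1)*(z + 3)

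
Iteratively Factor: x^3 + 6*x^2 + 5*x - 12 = (x + 4)*(x^2 + 2*x - 3) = (x - 1)*(x + 4)*(x + 3)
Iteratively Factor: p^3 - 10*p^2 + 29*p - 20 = (p - 5)*(p^2 - 5*p + 4) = (p - 5)*(p - 4)*(p - 1)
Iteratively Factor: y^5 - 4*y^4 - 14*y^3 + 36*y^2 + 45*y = (y - 5)*(y^4 + y^3 - 9*y^2 - 9*y) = y*(y - 5)*(y^3 + y^2 - 9*y - 9) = y*(y - 5)*(y + 1)*(y^2 - 9) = y*(y - 5)*(y + 1)*(y + 3)*(y - 3)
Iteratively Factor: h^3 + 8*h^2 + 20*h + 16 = (h + 4)*(h^2 + 4*h + 4) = (h + 2)*(h + 4)*(h + 2)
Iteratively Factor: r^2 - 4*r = (r - 4)*(r)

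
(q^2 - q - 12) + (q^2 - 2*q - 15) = 2*q^2 - 3*q - 27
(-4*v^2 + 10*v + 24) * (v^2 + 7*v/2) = -4*v^4 - 4*v^3 + 59*v^2 + 84*v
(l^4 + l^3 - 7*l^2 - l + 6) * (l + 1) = l^5 + 2*l^4 - 6*l^3 - 8*l^2 + 5*l + 6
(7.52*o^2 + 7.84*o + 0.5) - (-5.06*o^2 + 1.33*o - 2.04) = 12.58*o^2 + 6.51*o + 2.54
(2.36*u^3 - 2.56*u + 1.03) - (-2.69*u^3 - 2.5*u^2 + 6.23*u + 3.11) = 5.05*u^3 + 2.5*u^2 - 8.79*u - 2.08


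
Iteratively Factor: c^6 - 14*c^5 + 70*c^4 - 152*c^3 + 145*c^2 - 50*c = (c - 1)*(c^5 - 13*c^4 + 57*c^3 - 95*c^2 + 50*c) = (c - 1)^2*(c^4 - 12*c^3 + 45*c^2 - 50*c) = (c - 5)*(c - 1)^2*(c^3 - 7*c^2 + 10*c) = (c - 5)*(c - 2)*(c - 1)^2*(c^2 - 5*c) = c*(c - 5)*(c - 2)*(c - 1)^2*(c - 5)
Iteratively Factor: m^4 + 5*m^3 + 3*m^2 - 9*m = (m + 3)*(m^3 + 2*m^2 - 3*m) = m*(m + 3)*(m^2 + 2*m - 3) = m*(m + 3)^2*(m - 1)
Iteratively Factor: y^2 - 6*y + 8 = (y - 2)*(y - 4)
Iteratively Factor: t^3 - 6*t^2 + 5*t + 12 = (t - 3)*(t^2 - 3*t - 4) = (t - 4)*(t - 3)*(t + 1)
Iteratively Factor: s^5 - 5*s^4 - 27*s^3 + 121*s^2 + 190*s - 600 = (s + 3)*(s^4 - 8*s^3 - 3*s^2 + 130*s - 200) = (s + 3)*(s + 4)*(s^3 - 12*s^2 + 45*s - 50) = (s - 2)*(s + 3)*(s + 4)*(s^2 - 10*s + 25) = (s - 5)*(s - 2)*(s + 3)*(s + 4)*(s - 5)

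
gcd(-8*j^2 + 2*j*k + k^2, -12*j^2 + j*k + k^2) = 4*j + k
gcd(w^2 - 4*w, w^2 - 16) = w - 4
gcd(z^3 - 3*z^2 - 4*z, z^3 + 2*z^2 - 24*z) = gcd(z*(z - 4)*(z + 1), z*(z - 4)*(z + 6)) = z^2 - 4*z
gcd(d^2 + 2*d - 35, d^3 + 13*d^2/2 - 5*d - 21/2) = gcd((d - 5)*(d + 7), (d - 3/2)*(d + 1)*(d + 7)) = d + 7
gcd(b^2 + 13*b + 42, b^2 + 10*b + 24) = b + 6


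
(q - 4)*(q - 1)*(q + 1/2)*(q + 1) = q^4 - 7*q^3/2 - 3*q^2 + 7*q/2 + 2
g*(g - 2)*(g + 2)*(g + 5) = g^4 + 5*g^3 - 4*g^2 - 20*g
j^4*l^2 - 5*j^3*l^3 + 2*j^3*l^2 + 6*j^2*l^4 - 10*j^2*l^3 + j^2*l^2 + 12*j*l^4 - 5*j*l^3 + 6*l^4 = (j - 3*l)*(j - 2*l)*(j*l + l)^2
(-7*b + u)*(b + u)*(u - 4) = -7*b^2*u + 28*b^2 - 6*b*u^2 + 24*b*u + u^3 - 4*u^2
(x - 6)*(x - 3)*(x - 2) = x^3 - 11*x^2 + 36*x - 36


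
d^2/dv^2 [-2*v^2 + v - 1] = -4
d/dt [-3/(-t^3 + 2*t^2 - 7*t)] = 3*(-3*t^2 + 4*t - 7)/(t^2*(t^2 - 2*t + 7)^2)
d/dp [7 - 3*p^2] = -6*p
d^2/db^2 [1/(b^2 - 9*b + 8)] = 2*(-b^2 + 9*b + (2*b - 9)^2 - 8)/(b^2 - 9*b + 8)^3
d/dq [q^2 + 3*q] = 2*q + 3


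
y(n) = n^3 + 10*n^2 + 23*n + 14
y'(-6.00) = 11.00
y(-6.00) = 20.00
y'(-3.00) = -10.00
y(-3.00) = 8.00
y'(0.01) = 23.20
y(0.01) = 14.23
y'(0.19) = 26.91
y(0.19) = 18.74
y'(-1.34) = 1.59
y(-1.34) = -1.27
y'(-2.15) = -6.13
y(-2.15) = 0.84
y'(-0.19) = 19.31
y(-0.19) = 9.98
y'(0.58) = 35.61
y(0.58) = 30.90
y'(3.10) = 113.83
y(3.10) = 211.19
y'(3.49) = 129.34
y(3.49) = 258.58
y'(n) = 3*n^2 + 20*n + 23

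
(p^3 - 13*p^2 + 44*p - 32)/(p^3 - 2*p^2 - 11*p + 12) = (p - 8)/(p + 3)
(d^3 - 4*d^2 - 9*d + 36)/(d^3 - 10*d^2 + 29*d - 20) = (d^2 - 9)/(d^2 - 6*d + 5)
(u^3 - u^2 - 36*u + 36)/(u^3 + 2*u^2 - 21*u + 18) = (u - 6)/(u - 3)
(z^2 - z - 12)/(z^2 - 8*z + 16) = (z + 3)/(z - 4)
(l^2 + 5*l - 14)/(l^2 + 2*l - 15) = (l^2 + 5*l - 14)/(l^2 + 2*l - 15)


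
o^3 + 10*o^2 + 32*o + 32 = (o + 2)*(o + 4)^2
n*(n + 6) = n^2 + 6*n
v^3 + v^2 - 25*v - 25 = (v - 5)*(v + 1)*(v + 5)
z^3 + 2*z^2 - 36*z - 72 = (z - 6)*(z + 2)*(z + 6)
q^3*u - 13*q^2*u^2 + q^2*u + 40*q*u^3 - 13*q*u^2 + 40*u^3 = (q - 8*u)*(q - 5*u)*(q*u + u)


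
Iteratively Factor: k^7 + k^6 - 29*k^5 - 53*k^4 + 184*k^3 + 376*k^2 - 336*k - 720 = (k + 3)*(k^6 - 2*k^5 - 23*k^4 + 16*k^3 + 136*k^2 - 32*k - 240) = (k - 2)*(k + 3)*(k^5 - 23*k^3 - 30*k^2 + 76*k + 120) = (k - 2)*(k + 2)*(k + 3)*(k^4 - 2*k^3 - 19*k^2 + 8*k + 60) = (k - 2)^2*(k + 2)*(k + 3)*(k^3 - 19*k - 30) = (k - 2)^2*(k + 2)*(k + 3)^2*(k^2 - 3*k - 10) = (k - 5)*(k - 2)^2*(k + 2)*(k + 3)^2*(k + 2)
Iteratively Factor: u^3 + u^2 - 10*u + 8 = (u - 1)*(u^2 + 2*u - 8) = (u - 1)*(u + 4)*(u - 2)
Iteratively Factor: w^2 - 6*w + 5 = (w - 1)*(w - 5)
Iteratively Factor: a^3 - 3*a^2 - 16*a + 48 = (a - 4)*(a^2 + a - 12) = (a - 4)*(a + 4)*(a - 3)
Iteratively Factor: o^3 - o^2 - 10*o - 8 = (o - 4)*(o^2 + 3*o + 2) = (o - 4)*(o + 1)*(o + 2)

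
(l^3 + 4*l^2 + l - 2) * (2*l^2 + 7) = 2*l^5 + 8*l^4 + 9*l^3 + 24*l^2 + 7*l - 14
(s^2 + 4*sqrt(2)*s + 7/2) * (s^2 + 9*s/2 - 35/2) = s^4 + 9*s^3/2 + 4*sqrt(2)*s^3 - 14*s^2 + 18*sqrt(2)*s^2 - 70*sqrt(2)*s + 63*s/4 - 245/4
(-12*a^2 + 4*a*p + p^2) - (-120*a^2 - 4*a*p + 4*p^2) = 108*a^2 + 8*a*p - 3*p^2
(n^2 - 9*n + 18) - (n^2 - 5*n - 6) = 24 - 4*n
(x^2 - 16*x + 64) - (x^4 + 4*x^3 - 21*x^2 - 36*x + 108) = -x^4 - 4*x^3 + 22*x^2 + 20*x - 44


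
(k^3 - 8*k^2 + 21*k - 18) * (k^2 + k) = k^5 - 7*k^4 + 13*k^3 + 3*k^2 - 18*k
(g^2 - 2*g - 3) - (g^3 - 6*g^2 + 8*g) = -g^3 + 7*g^2 - 10*g - 3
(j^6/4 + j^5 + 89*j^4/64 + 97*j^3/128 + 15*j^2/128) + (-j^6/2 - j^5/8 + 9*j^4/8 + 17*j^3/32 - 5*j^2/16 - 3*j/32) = -j^6/4 + 7*j^5/8 + 161*j^4/64 + 165*j^3/128 - 25*j^2/128 - 3*j/32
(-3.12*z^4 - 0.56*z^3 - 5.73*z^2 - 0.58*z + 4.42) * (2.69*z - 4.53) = -8.3928*z^5 + 12.6272*z^4 - 12.8769*z^3 + 24.3967*z^2 + 14.5172*z - 20.0226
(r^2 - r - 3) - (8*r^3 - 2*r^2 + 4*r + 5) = -8*r^3 + 3*r^2 - 5*r - 8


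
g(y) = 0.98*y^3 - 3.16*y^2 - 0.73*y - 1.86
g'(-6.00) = 143.03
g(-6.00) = -322.92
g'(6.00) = 67.19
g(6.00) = 91.68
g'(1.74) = -2.83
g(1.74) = -7.53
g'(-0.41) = 2.36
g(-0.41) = -2.16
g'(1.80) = -2.58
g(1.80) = -7.70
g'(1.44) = -3.73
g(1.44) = -6.54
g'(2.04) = -1.39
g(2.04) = -8.18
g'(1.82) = -2.49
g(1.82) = -7.75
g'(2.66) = 3.26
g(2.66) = -7.72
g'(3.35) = 11.09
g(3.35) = -2.93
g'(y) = 2.94*y^2 - 6.32*y - 0.73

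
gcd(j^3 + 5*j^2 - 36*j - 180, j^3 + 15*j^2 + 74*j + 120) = j^2 + 11*j + 30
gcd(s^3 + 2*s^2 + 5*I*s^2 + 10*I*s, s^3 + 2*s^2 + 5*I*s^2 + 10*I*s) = s^3 + s^2*(2 + 5*I) + 10*I*s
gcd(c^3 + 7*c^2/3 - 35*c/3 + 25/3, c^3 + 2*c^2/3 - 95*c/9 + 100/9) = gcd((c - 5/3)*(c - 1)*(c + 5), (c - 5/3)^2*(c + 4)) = c - 5/3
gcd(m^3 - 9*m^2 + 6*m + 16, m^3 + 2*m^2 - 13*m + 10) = m - 2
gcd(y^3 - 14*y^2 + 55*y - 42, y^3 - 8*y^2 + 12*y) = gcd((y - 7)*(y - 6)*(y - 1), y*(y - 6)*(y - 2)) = y - 6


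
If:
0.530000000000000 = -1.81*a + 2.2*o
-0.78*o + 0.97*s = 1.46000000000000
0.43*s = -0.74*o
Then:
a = -1.02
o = -0.60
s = 1.03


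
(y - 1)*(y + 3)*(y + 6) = y^3 + 8*y^2 + 9*y - 18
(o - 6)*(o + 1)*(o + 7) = o^3 + 2*o^2 - 41*o - 42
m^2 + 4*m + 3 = (m + 1)*(m + 3)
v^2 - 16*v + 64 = (v - 8)^2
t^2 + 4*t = t*(t + 4)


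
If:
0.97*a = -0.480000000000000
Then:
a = -0.49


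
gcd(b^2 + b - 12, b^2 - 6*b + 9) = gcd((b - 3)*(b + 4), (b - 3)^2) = b - 3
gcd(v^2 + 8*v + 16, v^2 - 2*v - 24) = v + 4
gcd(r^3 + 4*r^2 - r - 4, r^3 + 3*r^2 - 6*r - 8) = r^2 + 5*r + 4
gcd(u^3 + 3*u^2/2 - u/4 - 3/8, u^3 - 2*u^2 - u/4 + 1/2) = u^2 - 1/4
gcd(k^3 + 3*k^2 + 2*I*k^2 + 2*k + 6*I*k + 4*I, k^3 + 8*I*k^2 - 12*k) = k + 2*I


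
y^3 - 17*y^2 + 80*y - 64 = (y - 8)^2*(y - 1)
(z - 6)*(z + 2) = z^2 - 4*z - 12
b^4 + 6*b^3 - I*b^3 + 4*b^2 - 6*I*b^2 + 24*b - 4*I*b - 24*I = (b + 6)*(b - 2*I)*(b - I)*(b + 2*I)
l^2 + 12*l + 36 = (l + 6)^2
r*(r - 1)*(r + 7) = r^3 + 6*r^2 - 7*r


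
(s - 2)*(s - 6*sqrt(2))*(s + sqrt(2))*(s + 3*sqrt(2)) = s^4 - 2*sqrt(2)*s^3 - 2*s^3 - 42*s^2 + 4*sqrt(2)*s^2 - 36*sqrt(2)*s + 84*s + 72*sqrt(2)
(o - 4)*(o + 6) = o^2 + 2*o - 24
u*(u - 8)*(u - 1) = u^3 - 9*u^2 + 8*u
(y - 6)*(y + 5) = y^2 - y - 30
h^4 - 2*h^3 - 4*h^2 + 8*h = h*(h - 2)^2*(h + 2)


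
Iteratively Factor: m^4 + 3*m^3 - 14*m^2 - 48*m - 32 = (m + 4)*(m^3 - m^2 - 10*m - 8) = (m + 1)*(m + 4)*(m^2 - 2*m - 8) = (m - 4)*(m + 1)*(m + 4)*(m + 2)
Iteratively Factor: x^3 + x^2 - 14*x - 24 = (x - 4)*(x^2 + 5*x + 6) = (x - 4)*(x + 3)*(x + 2)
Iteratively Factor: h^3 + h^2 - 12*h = (h)*(h^2 + h - 12) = h*(h - 3)*(h + 4)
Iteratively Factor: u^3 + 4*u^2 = (u)*(u^2 + 4*u) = u*(u + 4)*(u)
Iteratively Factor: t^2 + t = (t + 1)*(t)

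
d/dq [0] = 0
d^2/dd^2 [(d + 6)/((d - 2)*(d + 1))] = 2*(d^3 + 18*d^2 - 12*d + 16)/(d^6 - 3*d^5 - 3*d^4 + 11*d^3 + 6*d^2 - 12*d - 8)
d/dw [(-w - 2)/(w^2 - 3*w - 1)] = (-w^2 + 3*w + (w + 2)*(2*w - 3) + 1)/(-w^2 + 3*w + 1)^2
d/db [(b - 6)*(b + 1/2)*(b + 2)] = 3*b^2 - 7*b - 14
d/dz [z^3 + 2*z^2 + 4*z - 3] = 3*z^2 + 4*z + 4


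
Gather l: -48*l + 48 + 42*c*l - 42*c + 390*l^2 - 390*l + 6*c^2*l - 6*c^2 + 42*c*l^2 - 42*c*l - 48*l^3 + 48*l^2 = -6*c^2 - 42*c - 48*l^3 + l^2*(42*c + 438) + l*(6*c^2 - 438) + 48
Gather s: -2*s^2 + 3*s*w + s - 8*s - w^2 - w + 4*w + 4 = -2*s^2 + s*(3*w - 7) - w^2 + 3*w + 4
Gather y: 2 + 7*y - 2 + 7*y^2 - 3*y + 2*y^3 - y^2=2*y^3 + 6*y^2 + 4*y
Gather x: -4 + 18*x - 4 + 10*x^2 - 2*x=10*x^2 + 16*x - 8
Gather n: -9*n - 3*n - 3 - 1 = -12*n - 4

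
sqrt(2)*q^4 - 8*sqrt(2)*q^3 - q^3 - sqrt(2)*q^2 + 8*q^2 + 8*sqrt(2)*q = q*(q - 8)*(q - sqrt(2))*(sqrt(2)*q + 1)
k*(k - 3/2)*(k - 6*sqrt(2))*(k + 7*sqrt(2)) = k^4 - 3*k^3/2 + sqrt(2)*k^3 - 84*k^2 - 3*sqrt(2)*k^2/2 + 126*k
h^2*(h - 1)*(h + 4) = h^4 + 3*h^3 - 4*h^2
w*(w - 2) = w^2 - 2*w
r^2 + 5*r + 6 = (r + 2)*(r + 3)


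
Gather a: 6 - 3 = 3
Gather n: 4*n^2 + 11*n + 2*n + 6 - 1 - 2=4*n^2 + 13*n + 3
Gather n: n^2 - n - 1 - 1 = n^2 - n - 2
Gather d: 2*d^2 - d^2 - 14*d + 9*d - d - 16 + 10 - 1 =d^2 - 6*d - 7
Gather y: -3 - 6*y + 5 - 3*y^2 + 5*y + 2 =-3*y^2 - y + 4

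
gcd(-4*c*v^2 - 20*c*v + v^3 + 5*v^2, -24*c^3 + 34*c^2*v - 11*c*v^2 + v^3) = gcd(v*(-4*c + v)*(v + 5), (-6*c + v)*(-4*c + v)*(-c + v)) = -4*c + v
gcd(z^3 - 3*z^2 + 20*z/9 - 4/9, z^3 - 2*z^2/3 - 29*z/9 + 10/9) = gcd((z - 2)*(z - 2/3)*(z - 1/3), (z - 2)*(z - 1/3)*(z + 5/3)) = z^2 - 7*z/3 + 2/3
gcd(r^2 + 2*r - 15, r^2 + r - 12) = r - 3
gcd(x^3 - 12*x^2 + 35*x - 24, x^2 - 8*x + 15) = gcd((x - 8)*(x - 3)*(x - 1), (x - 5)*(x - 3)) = x - 3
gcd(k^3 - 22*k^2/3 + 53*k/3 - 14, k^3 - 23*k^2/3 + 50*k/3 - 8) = k - 3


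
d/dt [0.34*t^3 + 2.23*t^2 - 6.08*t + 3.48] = 1.02*t^2 + 4.46*t - 6.08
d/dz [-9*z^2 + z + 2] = 1 - 18*z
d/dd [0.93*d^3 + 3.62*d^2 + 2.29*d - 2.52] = 2.79*d^2 + 7.24*d + 2.29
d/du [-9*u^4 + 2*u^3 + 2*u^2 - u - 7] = -36*u^3 + 6*u^2 + 4*u - 1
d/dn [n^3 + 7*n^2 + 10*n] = 3*n^2 + 14*n + 10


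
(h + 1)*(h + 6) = h^2 + 7*h + 6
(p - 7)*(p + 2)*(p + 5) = p^3 - 39*p - 70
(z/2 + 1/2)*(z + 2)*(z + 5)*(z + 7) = z^4/2 + 15*z^3/2 + 73*z^2/2 + 129*z/2 + 35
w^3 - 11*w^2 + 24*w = w*(w - 8)*(w - 3)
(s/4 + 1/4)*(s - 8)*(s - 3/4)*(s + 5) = s^4/4 - 11*s^3/16 - 83*s^2/8 - 31*s/16 + 15/2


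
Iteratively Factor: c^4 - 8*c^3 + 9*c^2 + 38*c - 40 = (c + 2)*(c^3 - 10*c^2 + 29*c - 20) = (c - 5)*(c + 2)*(c^2 - 5*c + 4) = (c - 5)*(c - 1)*(c + 2)*(c - 4)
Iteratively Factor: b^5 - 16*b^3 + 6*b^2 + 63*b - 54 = (b - 2)*(b^4 + 2*b^3 - 12*b^2 - 18*b + 27) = (b - 2)*(b - 1)*(b^3 + 3*b^2 - 9*b - 27) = (b - 2)*(b - 1)*(b + 3)*(b^2 - 9) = (b - 3)*(b - 2)*(b - 1)*(b + 3)*(b + 3)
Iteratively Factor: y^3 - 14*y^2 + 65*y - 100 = (y - 5)*(y^2 - 9*y + 20) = (y - 5)^2*(y - 4)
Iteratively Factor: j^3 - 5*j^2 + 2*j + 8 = (j - 4)*(j^2 - j - 2) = (j - 4)*(j - 2)*(j + 1)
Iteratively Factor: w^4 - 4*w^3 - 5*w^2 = (w)*(w^3 - 4*w^2 - 5*w) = w^2*(w^2 - 4*w - 5) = w^2*(w - 5)*(w + 1)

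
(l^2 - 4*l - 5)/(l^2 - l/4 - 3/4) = 4*(-l^2 + 4*l + 5)/(-4*l^2 + l + 3)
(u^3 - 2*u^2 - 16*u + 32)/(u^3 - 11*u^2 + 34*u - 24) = (u^2 + 2*u - 8)/(u^2 - 7*u + 6)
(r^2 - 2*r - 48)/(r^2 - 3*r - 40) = (r + 6)/(r + 5)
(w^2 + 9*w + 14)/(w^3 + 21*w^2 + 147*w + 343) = (w + 2)/(w^2 + 14*w + 49)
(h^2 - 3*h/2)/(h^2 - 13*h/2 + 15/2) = h/(h - 5)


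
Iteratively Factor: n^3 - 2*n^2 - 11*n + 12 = (n - 1)*(n^2 - n - 12) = (n - 1)*(n + 3)*(n - 4)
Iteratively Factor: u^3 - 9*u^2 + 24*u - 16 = (u - 1)*(u^2 - 8*u + 16) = (u - 4)*(u - 1)*(u - 4)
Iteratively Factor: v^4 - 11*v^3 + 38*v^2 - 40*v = (v - 5)*(v^3 - 6*v^2 + 8*v) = (v - 5)*(v - 2)*(v^2 - 4*v) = (v - 5)*(v - 4)*(v - 2)*(v)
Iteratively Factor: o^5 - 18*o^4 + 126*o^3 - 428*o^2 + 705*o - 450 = (o - 3)*(o^4 - 15*o^3 + 81*o^2 - 185*o + 150) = (o - 5)*(o - 3)*(o^3 - 10*o^2 + 31*o - 30) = (o - 5)^2*(o - 3)*(o^2 - 5*o + 6) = (o - 5)^2*(o - 3)^2*(o - 2)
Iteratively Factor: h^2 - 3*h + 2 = (h - 1)*(h - 2)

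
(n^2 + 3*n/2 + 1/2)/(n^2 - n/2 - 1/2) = (n + 1)/(n - 1)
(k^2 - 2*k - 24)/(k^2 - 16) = (k - 6)/(k - 4)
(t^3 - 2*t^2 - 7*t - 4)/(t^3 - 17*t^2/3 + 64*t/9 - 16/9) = 9*(t^2 + 2*t + 1)/(9*t^2 - 15*t + 4)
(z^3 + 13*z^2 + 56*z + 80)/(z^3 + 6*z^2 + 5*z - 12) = (z^2 + 9*z + 20)/(z^2 + 2*z - 3)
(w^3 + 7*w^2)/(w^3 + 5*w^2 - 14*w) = w/(w - 2)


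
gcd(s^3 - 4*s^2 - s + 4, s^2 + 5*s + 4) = s + 1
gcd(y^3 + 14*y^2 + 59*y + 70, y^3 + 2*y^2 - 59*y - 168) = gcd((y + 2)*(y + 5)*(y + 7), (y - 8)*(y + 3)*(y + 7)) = y + 7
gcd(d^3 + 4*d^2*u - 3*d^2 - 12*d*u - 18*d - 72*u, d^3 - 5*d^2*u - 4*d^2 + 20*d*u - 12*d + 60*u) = d - 6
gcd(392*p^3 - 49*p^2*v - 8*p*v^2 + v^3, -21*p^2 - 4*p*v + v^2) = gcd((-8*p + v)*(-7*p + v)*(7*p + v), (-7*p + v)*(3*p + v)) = 7*p - v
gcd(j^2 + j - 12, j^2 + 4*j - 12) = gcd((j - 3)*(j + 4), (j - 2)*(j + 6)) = 1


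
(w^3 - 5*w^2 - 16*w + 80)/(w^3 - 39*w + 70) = (w^2 - 16)/(w^2 + 5*w - 14)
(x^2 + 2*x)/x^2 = (x + 2)/x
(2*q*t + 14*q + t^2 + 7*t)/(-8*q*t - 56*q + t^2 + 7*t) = (-2*q - t)/(8*q - t)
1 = 1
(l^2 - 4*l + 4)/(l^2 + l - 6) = (l - 2)/(l + 3)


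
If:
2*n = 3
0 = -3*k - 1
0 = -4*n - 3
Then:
No Solution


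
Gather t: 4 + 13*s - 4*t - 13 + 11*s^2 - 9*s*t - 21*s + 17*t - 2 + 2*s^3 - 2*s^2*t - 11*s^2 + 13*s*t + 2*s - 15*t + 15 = 2*s^3 - 6*s + t*(-2*s^2 + 4*s - 2) + 4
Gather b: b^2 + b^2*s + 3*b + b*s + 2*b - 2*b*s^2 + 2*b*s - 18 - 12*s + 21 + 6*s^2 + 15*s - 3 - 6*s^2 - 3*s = b^2*(s + 1) + b*(-2*s^2 + 3*s + 5)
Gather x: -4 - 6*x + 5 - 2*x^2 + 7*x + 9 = -2*x^2 + x + 10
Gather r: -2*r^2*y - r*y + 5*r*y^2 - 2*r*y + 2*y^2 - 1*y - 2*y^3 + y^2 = -2*r^2*y + r*(5*y^2 - 3*y) - 2*y^3 + 3*y^2 - y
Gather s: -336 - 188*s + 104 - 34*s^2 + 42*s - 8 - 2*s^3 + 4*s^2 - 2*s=-2*s^3 - 30*s^2 - 148*s - 240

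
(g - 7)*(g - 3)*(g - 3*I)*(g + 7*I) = g^4 - 10*g^3 + 4*I*g^3 + 42*g^2 - 40*I*g^2 - 210*g + 84*I*g + 441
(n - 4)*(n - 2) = n^2 - 6*n + 8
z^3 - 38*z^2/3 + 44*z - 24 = (z - 6)^2*(z - 2/3)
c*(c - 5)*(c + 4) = c^3 - c^2 - 20*c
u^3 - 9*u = u*(u - 3)*(u + 3)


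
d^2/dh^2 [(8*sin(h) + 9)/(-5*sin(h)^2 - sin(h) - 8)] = (200*sin(h)^5 + 860*sin(h)^4 - 2185*sin(h)^3 - 2845*sin(h)^2 + 2090*sin(h) + 830)/(5*sin(h)^2 + sin(h) + 8)^3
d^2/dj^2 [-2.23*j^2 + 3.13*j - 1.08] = -4.46000000000000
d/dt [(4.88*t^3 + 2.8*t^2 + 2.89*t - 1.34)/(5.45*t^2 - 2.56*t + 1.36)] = (26.596*t^4 - 24.9856*t^3 - 3.0081*t^2 + 22.222*t + 0.5)/(29.7025*t^4 - 27.904*t^3 + 21.3776*t^2 - 6.9632*t + 1.8496)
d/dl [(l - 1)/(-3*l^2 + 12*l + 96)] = (-l^2 + 4*l + 2*(l - 2)*(l - 1) + 32)/(3*(-l^2 + 4*l + 32)^2)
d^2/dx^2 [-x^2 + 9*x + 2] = -2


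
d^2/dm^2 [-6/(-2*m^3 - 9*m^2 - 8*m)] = 12*(-3*m*(2*m + 3)*(2*m^2 + 9*m + 8) + 4*(3*m^2 + 9*m + 4)^2)/(m^3*(2*m^2 + 9*m + 8)^3)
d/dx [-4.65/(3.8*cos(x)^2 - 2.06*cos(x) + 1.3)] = (9.579 - 35.34*cos(x))*sin(x)/(3.8*cos(x)^2 - 2.06*cos(x) + 1.3)^2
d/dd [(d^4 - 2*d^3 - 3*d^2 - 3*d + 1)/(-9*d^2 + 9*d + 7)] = (-18*d^5 + 45*d^4 - 8*d^3 - 96*d^2 - 24*d - 30)/(81*d^4 - 162*d^3 - 45*d^2 + 126*d + 49)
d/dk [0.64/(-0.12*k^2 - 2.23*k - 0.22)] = (0.1536*k + 1.4272)/(0.12*k^2 + 2.23*k + 0.22)^2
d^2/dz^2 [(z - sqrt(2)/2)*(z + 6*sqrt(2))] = 2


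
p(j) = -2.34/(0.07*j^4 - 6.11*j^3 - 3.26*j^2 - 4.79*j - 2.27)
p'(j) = -2.34*(-0.28*j^3 + 18.33*j^2 + 6.52*j + 4.79)/(0.07*j^4 - 6.11*j^3 - 3.26*j^2 - 4.79*j - 2.27)^2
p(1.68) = 0.05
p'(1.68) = -0.07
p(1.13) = 0.11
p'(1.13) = -0.19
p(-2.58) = -0.02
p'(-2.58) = -0.03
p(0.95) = 0.16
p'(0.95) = -0.29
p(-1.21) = -0.24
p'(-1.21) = -0.60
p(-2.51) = -0.03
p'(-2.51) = -0.03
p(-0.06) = 1.17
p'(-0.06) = -2.63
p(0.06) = 0.91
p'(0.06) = -1.86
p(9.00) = 0.00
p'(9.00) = -0.00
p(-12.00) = -0.00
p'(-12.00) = -0.00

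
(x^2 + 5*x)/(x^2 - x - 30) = x/(x - 6)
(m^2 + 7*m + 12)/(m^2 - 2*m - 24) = (m + 3)/(m - 6)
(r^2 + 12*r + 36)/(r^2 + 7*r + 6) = (r + 6)/(r + 1)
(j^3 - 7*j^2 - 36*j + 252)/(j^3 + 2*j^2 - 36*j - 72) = (j - 7)/(j + 2)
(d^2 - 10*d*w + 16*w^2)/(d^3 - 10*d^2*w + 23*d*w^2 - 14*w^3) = (d - 8*w)/(d^2 - 8*d*w + 7*w^2)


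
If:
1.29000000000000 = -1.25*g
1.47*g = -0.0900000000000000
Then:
No Solution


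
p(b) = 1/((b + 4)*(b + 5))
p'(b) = -1/((b + 4)*(b + 5)^2) - 1/((b + 4)^2*(b + 5))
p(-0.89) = 0.08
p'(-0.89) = -0.04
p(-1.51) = 0.12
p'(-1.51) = -0.08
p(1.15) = 0.03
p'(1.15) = -0.01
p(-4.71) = -4.86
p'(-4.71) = 9.91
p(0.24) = 0.05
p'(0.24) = -0.02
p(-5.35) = 2.12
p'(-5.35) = 7.61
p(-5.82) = 0.67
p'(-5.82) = 1.19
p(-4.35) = -4.40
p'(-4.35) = -5.80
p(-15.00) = 0.01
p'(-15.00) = 0.00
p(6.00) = 0.01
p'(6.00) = 0.00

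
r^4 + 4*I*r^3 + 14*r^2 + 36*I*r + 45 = (r - 3*I)*(r - I)*(r + 3*I)*(r + 5*I)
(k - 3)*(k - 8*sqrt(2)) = k^2 - 8*sqrt(2)*k - 3*k + 24*sqrt(2)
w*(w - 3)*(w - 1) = w^3 - 4*w^2 + 3*w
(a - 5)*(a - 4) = a^2 - 9*a + 20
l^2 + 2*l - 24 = (l - 4)*(l + 6)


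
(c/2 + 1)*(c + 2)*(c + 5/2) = c^3/2 + 13*c^2/4 + 7*c + 5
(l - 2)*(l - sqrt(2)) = l^2 - 2*l - sqrt(2)*l + 2*sqrt(2)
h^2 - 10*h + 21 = (h - 7)*(h - 3)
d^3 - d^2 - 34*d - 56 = (d - 7)*(d + 2)*(d + 4)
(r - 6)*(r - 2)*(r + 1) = r^3 - 7*r^2 + 4*r + 12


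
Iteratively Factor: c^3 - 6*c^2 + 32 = (c + 2)*(c^2 - 8*c + 16) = (c - 4)*(c + 2)*(c - 4)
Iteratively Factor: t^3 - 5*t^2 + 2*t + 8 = (t - 2)*(t^2 - 3*t - 4) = (t - 4)*(t - 2)*(t + 1)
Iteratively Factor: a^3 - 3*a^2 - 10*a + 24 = (a - 4)*(a^2 + a - 6) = (a - 4)*(a - 2)*(a + 3)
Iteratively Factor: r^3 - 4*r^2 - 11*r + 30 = (r - 5)*(r^2 + r - 6) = (r - 5)*(r + 3)*(r - 2)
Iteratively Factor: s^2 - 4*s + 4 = (s - 2)*(s - 2)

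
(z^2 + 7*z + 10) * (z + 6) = z^3 + 13*z^2 + 52*z + 60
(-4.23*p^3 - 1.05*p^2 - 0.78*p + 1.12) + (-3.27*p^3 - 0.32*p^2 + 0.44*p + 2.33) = -7.5*p^3 - 1.37*p^2 - 0.34*p + 3.45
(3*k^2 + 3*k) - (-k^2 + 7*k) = 4*k^2 - 4*k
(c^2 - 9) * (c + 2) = c^3 + 2*c^2 - 9*c - 18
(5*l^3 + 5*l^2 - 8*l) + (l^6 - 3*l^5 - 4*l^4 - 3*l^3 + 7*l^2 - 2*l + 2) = l^6 - 3*l^5 - 4*l^4 + 2*l^3 + 12*l^2 - 10*l + 2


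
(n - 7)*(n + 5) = n^2 - 2*n - 35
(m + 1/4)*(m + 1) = m^2 + 5*m/4 + 1/4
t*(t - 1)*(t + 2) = t^3 + t^2 - 2*t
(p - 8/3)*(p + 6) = p^2 + 10*p/3 - 16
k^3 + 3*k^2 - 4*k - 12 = (k - 2)*(k + 2)*(k + 3)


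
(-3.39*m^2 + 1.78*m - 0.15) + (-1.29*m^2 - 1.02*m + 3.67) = -4.68*m^2 + 0.76*m + 3.52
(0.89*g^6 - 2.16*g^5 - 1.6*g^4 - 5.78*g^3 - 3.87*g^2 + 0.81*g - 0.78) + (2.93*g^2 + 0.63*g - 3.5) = 0.89*g^6 - 2.16*g^5 - 1.6*g^4 - 5.78*g^3 - 0.94*g^2 + 1.44*g - 4.28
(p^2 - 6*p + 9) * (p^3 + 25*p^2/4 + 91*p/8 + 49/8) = p^5 + p^4/4 - 137*p^3/8 - 47*p^2/8 + 525*p/8 + 441/8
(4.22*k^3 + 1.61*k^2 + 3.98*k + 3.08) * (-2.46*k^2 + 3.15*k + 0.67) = -10.3812*k^5 + 9.3324*k^4 - 1.8919*k^3 + 6.0389*k^2 + 12.3686*k + 2.0636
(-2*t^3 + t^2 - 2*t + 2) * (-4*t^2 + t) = 8*t^5 - 6*t^4 + 9*t^3 - 10*t^2 + 2*t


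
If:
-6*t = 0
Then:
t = 0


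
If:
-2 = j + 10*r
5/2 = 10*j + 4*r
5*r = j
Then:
No Solution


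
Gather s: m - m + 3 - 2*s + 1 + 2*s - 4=0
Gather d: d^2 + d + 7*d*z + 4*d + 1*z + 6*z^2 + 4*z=d^2 + d*(7*z + 5) + 6*z^2 + 5*z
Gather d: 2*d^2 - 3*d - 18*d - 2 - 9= 2*d^2 - 21*d - 11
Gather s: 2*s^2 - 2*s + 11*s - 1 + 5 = 2*s^2 + 9*s + 4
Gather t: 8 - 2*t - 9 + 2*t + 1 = 0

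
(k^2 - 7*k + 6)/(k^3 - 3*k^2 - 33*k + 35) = (k - 6)/(k^2 - 2*k - 35)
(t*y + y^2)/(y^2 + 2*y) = (t + y)/(y + 2)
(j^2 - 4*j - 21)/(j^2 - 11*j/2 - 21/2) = 2*(j + 3)/(2*j + 3)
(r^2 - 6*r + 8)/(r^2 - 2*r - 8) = (r - 2)/(r + 2)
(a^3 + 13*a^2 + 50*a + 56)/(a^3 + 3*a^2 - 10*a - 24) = (a + 7)/(a - 3)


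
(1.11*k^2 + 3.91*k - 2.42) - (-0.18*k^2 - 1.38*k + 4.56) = 1.29*k^2 + 5.29*k - 6.98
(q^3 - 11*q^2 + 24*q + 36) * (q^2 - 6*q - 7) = q^5 - 17*q^4 + 83*q^3 - 31*q^2 - 384*q - 252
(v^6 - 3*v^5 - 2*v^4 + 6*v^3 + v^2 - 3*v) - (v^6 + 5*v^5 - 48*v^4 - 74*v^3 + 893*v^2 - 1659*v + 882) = -8*v^5 + 46*v^4 + 80*v^3 - 892*v^2 + 1656*v - 882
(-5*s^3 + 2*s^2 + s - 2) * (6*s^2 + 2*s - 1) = -30*s^5 + 2*s^4 + 15*s^3 - 12*s^2 - 5*s + 2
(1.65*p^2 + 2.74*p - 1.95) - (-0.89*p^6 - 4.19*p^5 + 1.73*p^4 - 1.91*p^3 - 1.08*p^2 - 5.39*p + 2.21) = 0.89*p^6 + 4.19*p^5 - 1.73*p^4 + 1.91*p^3 + 2.73*p^2 + 8.13*p - 4.16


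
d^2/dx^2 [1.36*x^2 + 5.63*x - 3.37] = 2.72000000000000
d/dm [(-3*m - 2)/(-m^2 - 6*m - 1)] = (3*m^2 + 18*m - 2*(m + 3)*(3*m + 2) + 3)/(m^2 + 6*m + 1)^2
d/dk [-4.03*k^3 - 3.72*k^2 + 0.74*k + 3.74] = -12.09*k^2 - 7.44*k + 0.74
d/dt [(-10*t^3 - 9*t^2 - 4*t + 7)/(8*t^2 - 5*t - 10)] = (-80*t^4 + 100*t^3 + 377*t^2 + 68*t + 75)/(64*t^4 - 80*t^3 - 135*t^2 + 100*t + 100)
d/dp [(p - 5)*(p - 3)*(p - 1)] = 3*p^2 - 18*p + 23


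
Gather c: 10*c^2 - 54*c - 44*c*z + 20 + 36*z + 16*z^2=10*c^2 + c*(-44*z - 54) + 16*z^2 + 36*z + 20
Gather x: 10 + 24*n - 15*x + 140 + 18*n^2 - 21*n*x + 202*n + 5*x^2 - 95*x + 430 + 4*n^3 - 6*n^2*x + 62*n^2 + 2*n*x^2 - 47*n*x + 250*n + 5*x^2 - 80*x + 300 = 4*n^3 + 80*n^2 + 476*n + x^2*(2*n + 10) + x*(-6*n^2 - 68*n - 190) + 880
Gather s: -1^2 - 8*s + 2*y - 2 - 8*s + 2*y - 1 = -16*s + 4*y - 4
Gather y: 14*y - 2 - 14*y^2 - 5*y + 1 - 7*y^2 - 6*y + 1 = -21*y^2 + 3*y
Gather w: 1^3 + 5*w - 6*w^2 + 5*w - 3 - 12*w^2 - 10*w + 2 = -18*w^2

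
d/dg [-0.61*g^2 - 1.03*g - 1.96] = -1.22*g - 1.03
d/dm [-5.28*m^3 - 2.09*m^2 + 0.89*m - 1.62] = -15.84*m^2 - 4.18*m + 0.89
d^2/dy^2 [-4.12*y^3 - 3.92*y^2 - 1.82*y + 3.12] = -24.72*y - 7.84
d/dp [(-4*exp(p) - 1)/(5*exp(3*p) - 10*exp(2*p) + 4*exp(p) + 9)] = (40*exp(3*p) - 25*exp(2*p) - 20*exp(p) - 32)*exp(p)/(25*exp(6*p) - 100*exp(5*p) + 140*exp(4*p) + 10*exp(3*p) - 164*exp(2*p) + 72*exp(p) + 81)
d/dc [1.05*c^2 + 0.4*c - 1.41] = 2.1*c + 0.4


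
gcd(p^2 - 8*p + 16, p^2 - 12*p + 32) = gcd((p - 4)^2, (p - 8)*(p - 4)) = p - 4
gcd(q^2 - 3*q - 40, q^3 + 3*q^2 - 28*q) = 1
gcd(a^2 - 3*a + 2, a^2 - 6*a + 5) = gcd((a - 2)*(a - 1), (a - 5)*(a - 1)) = a - 1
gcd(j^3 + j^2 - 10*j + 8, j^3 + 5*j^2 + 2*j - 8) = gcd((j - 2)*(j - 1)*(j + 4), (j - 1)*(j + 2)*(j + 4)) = j^2 + 3*j - 4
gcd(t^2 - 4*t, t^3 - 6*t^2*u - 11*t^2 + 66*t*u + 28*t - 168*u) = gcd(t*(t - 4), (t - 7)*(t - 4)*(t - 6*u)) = t - 4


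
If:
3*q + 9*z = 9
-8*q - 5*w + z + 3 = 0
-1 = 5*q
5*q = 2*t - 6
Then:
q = -1/5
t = 5/2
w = 17/15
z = 16/15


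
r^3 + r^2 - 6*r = r*(r - 2)*(r + 3)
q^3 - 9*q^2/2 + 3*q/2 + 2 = (q - 4)*(q - 1)*(q + 1/2)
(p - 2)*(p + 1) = p^2 - p - 2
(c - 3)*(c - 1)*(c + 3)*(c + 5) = c^4 + 4*c^3 - 14*c^2 - 36*c + 45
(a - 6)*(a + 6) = a^2 - 36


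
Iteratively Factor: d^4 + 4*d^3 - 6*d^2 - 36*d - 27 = (d + 1)*(d^3 + 3*d^2 - 9*d - 27) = (d + 1)*(d + 3)*(d^2 - 9) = (d - 3)*(d + 1)*(d + 3)*(d + 3)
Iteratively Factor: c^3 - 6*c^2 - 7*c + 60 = (c - 5)*(c^2 - c - 12) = (c - 5)*(c + 3)*(c - 4)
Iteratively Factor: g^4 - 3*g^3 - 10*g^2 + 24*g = (g - 4)*(g^3 + g^2 - 6*g) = g*(g - 4)*(g^2 + g - 6) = g*(g - 4)*(g - 2)*(g + 3)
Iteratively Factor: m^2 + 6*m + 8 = (m + 2)*(m + 4)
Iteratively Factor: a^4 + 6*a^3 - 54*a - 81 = (a + 3)*(a^3 + 3*a^2 - 9*a - 27) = (a + 3)^2*(a^2 - 9) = (a + 3)^3*(a - 3)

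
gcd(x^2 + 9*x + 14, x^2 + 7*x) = x + 7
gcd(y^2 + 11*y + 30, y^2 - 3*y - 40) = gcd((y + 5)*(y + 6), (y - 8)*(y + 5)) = y + 5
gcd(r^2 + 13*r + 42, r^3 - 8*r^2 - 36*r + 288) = r + 6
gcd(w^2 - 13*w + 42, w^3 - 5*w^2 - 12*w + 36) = w - 6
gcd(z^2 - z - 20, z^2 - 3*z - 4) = 1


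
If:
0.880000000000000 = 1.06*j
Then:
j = 0.83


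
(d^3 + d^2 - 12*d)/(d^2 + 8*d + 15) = d*(d^2 + d - 12)/(d^2 + 8*d + 15)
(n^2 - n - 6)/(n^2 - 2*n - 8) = (n - 3)/(n - 4)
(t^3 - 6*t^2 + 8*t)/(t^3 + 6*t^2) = (t^2 - 6*t + 8)/(t*(t + 6))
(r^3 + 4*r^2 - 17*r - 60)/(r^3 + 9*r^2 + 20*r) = (r^2 - r - 12)/(r*(r + 4))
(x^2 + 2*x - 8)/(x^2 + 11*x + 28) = (x - 2)/(x + 7)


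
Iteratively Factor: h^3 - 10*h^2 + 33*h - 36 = (h - 3)*(h^2 - 7*h + 12) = (h - 4)*(h - 3)*(h - 3)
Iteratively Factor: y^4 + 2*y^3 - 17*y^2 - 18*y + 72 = (y + 3)*(y^3 - y^2 - 14*y + 24) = (y - 3)*(y + 3)*(y^2 + 2*y - 8) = (y - 3)*(y + 3)*(y + 4)*(y - 2)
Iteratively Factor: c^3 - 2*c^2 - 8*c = (c + 2)*(c^2 - 4*c) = c*(c + 2)*(c - 4)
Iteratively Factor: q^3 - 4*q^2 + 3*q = (q)*(q^2 - 4*q + 3) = q*(q - 1)*(q - 3)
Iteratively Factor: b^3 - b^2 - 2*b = (b + 1)*(b^2 - 2*b) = (b - 2)*(b + 1)*(b)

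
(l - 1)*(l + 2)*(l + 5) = l^3 + 6*l^2 + 3*l - 10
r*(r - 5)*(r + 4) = r^3 - r^2 - 20*r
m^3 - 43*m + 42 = (m - 6)*(m - 1)*(m + 7)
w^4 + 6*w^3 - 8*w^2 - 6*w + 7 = (w - 1)^2*(w + 1)*(w + 7)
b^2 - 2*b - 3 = (b - 3)*(b + 1)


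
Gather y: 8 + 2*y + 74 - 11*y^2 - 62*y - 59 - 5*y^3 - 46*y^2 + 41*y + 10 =-5*y^3 - 57*y^2 - 19*y + 33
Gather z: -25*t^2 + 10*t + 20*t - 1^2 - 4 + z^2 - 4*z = -25*t^2 + 30*t + z^2 - 4*z - 5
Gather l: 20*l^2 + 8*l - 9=20*l^2 + 8*l - 9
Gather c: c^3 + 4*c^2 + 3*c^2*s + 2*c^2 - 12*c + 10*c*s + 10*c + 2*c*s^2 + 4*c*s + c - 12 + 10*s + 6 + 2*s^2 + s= c^3 + c^2*(3*s + 6) + c*(2*s^2 + 14*s - 1) + 2*s^2 + 11*s - 6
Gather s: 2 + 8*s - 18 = 8*s - 16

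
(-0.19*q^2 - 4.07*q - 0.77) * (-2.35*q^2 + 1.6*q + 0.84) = 0.4465*q^4 + 9.2605*q^3 - 4.8621*q^2 - 4.6508*q - 0.6468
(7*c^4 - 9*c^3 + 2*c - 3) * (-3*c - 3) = -21*c^5 + 6*c^4 + 27*c^3 - 6*c^2 + 3*c + 9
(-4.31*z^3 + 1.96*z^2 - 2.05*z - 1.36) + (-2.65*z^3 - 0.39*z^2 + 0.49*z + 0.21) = -6.96*z^3 + 1.57*z^2 - 1.56*z - 1.15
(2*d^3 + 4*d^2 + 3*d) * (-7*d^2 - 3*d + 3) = -14*d^5 - 34*d^4 - 27*d^3 + 3*d^2 + 9*d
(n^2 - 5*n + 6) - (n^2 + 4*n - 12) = 18 - 9*n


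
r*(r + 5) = r^2 + 5*r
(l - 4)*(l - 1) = l^2 - 5*l + 4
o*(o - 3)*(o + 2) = o^3 - o^2 - 6*o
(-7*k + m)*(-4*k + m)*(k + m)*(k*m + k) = 28*k^4*m + 28*k^4 + 17*k^3*m^2 + 17*k^3*m - 10*k^2*m^3 - 10*k^2*m^2 + k*m^4 + k*m^3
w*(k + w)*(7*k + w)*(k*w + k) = 7*k^3*w^2 + 7*k^3*w + 8*k^2*w^3 + 8*k^2*w^2 + k*w^4 + k*w^3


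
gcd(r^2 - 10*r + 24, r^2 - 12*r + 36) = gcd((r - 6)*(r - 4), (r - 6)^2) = r - 6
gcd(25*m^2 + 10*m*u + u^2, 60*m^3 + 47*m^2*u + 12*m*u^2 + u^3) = 5*m + u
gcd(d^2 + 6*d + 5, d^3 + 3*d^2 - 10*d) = d + 5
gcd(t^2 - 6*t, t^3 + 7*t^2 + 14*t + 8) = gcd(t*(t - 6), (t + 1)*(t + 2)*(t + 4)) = 1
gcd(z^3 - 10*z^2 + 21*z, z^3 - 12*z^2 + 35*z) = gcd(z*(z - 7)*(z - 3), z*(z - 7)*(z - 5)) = z^2 - 7*z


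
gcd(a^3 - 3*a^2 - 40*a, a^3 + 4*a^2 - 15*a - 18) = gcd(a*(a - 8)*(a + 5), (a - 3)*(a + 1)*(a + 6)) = 1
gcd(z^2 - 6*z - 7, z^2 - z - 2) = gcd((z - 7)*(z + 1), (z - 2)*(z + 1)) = z + 1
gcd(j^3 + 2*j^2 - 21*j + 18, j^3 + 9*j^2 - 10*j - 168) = j + 6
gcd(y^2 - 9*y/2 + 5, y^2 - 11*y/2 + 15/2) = y - 5/2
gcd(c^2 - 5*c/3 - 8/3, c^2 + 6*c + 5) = c + 1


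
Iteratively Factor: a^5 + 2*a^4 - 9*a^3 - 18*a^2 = (a)*(a^4 + 2*a^3 - 9*a^2 - 18*a) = a*(a + 2)*(a^3 - 9*a) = a^2*(a + 2)*(a^2 - 9) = a^2*(a - 3)*(a + 2)*(a + 3)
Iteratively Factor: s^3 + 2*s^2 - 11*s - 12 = (s + 4)*(s^2 - 2*s - 3) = (s - 3)*(s + 4)*(s + 1)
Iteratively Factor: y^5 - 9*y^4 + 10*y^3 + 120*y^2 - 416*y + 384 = (y - 4)*(y^4 - 5*y^3 - 10*y^2 + 80*y - 96) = (y - 4)*(y - 2)*(y^3 - 3*y^2 - 16*y + 48) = (y - 4)*(y - 2)*(y + 4)*(y^2 - 7*y + 12) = (y - 4)^2*(y - 2)*(y + 4)*(y - 3)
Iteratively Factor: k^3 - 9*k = (k)*(k^2 - 9) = k*(k + 3)*(k - 3)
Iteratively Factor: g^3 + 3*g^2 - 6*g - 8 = (g + 1)*(g^2 + 2*g - 8) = (g + 1)*(g + 4)*(g - 2)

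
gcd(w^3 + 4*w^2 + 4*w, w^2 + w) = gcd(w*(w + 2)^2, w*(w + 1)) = w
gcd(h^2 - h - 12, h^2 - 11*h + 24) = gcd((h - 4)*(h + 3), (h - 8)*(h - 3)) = 1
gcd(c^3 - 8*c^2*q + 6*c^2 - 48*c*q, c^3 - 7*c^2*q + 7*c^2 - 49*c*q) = c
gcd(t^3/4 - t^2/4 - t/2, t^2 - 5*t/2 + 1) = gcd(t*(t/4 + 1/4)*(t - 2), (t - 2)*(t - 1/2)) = t - 2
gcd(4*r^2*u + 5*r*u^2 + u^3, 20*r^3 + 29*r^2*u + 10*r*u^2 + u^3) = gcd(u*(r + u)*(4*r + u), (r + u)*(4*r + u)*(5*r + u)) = 4*r^2 + 5*r*u + u^2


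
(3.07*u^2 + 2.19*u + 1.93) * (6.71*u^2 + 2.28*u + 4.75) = 20.5997*u^4 + 21.6945*u^3 + 32.526*u^2 + 14.8029*u + 9.1675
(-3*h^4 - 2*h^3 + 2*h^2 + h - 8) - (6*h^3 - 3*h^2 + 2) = -3*h^4 - 8*h^3 + 5*h^2 + h - 10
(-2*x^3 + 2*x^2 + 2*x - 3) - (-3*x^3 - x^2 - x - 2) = x^3 + 3*x^2 + 3*x - 1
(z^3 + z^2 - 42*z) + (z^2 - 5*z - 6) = z^3 + 2*z^2 - 47*z - 6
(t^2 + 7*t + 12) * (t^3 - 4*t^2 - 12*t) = t^5 + 3*t^4 - 28*t^3 - 132*t^2 - 144*t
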